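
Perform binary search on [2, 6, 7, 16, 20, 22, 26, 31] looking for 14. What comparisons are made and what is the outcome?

Binary search for 14 in [2, 6, 7, 16, 20, 22, 26, 31]:

lo=0, hi=7, mid=3, arr[mid]=16 -> 16 > 14, search left half
lo=0, hi=2, mid=1, arr[mid]=6 -> 6 < 14, search right half
lo=2, hi=2, mid=2, arr[mid]=7 -> 7 < 14, search right half
lo=3 > hi=2, target 14 not found

Binary search determines that 14 is not in the array after 3 comparisons. The search space was exhausted without finding the target.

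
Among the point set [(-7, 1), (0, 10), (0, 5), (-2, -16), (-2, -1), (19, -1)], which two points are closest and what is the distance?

Computing all pairwise distances among 6 points:

d((-7, 1), (0, 10)) = 11.4018
d((-7, 1), (0, 5)) = 8.0623
d((-7, 1), (-2, -16)) = 17.72
d((-7, 1), (-2, -1)) = 5.3852
d((-7, 1), (19, -1)) = 26.0768
d((0, 10), (0, 5)) = 5.0 <-- minimum
d((0, 10), (-2, -16)) = 26.0768
d((0, 10), (-2, -1)) = 11.1803
d((0, 10), (19, -1)) = 21.9545
d((0, 5), (-2, -16)) = 21.095
d((0, 5), (-2, -1)) = 6.3246
d((0, 5), (19, -1)) = 19.9249
d((-2, -16), (-2, -1)) = 15.0
d((-2, -16), (19, -1)) = 25.807
d((-2, -1), (19, -1)) = 21.0

Closest pair: (0, 10) and (0, 5) with distance 5.0

The closest pair is (0, 10) and (0, 5) with Euclidean distance 5.0. For 6 points, brute-force pairwise comparison is shown above. For large n, the divide-and-conquer algorithm (sort by x, recurse on halves, check the dividing strip) achieves O(n log n).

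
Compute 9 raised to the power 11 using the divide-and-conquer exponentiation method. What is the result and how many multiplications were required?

Computing 9^11 by squaring (build up from 9^1; each line after the first costs one multiplication):

9^1 = 9
9^2 = (9^1)^2 = 9^2 = 81
9^4 = (9^2)^2 = 81^2 = 6561
9^5 = 9 * 9^4 = 9 * 6561 = 59049
9^10 = (9^5)^2 = 59049^2 = 3486784401
9^11 = 9 * 9^10 = 9 * 3486784401 = 31381059609

Result: 31381059609
Multiplications needed: 5 (5 lines after 9^1)

9^11 = 31381059609. Using exponentiation by squaring, this requires 5 multiplications. The key idea: if the exponent is even, square the half-power; if odd, multiply by the base once.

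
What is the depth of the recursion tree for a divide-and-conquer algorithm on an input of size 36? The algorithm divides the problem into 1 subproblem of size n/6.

For divide and conquer with division factor 6:

Problem sizes at each level:
Level 0: 36
Level 1: 6
Level 2: 1

The root is level 0 and the size-1 base case is level 2 (the tree spans levels 0 through 2, i.e. 3 levels counting the root), so the depth is the number of divisions: log_6(36) = 2

The recursion tree depth is log_6(36) = 2. At each level, the problem size is divided by 6, so it takes 2 divisions to reduce to a base case of size 1. The algorithm makes 1 recursive call at each level.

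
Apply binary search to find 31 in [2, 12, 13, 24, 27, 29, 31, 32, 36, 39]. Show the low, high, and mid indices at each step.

Binary search for 31 in [2, 12, 13, 24, 27, 29, 31, 32, 36, 39]:

lo=0, hi=9, mid=4, arr[mid]=27 -> 27 < 31, search right half
lo=5, hi=9, mid=7, arr[mid]=32 -> 32 > 31, search left half
lo=5, hi=6, mid=5, arr[mid]=29 -> 29 < 31, search right half
lo=6, hi=6, mid=6, arr[mid]=31 -> Found target at index 6!

Binary search finds 31 at index 6 after 4 comparisons. The search repeatedly halves the search space by comparing with the middle element.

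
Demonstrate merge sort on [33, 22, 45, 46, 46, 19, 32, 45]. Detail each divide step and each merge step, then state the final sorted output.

Merge sort trace:

Split: [33, 22, 45, 46, 46, 19, 32, 45] -> [33, 22, 45, 46] and [46, 19, 32, 45]
  Split: [33, 22, 45, 46] -> [33, 22] and [45, 46]
    Split: [33, 22] -> [33] and [22]
    Merge: [33] + [22] -> [22, 33]
    Split: [45, 46] -> [45] and [46]
    Merge: [45] + [46] -> [45, 46]
  Merge: [22, 33] + [45, 46] -> [22, 33, 45, 46]
  Split: [46, 19, 32, 45] -> [46, 19] and [32, 45]
    Split: [46, 19] -> [46] and [19]
    Merge: [46] + [19] -> [19, 46]
    Split: [32, 45] -> [32] and [45]
    Merge: [32] + [45] -> [32, 45]
  Merge: [19, 46] + [32, 45] -> [19, 32, 45, 46]
Merge: [22, 33, 45, 46] + [19, 32, 45, 46] -> [19, 22, 32, 33, 45, 45, 46, 46]

Final sorted array: [19, 22, 32, 33, 45, 45, 46, 46]

The merge sort proceeds by recursively splitting the array and merging sorted halves.
After all merges, the sorted array is [19, 22, 32, 33, 45, 45, 46, 46].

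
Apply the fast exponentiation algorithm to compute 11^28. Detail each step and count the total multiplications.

Computing 11^28 by squaring (build up from 11^1; each line after the first costs one multiplication):

11^1 = 11
11^2 = (11^1)^2 = 11^2 = 121
11^3 = 11 * 11^2 = 11 * 121 = 1331
11^6 = (11^3)^2 = 1331^2 = 1771561
11^7 = 11 * 11^6 = 11 * 1771561 = 19487171
11^14 = (11^7)^2 = 19487171^2 = 379749833583241
11^28 = (11^14)^2 = 379749833583241^2 = 144209936106499234037676064081

Result: 144209936106499234037676064081
Multiplications needed: 6 (6 lines after 11^1)

11^28 = 144209936106499234037676064081. Using exponentiation by squaring, this requires 6 multiplications. The key idea: if the exponent is even, square the half-power; if odd, multiply by the base once.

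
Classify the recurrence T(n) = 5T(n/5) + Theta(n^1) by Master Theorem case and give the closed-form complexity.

Master Theorem for T(n) = 5T(n/5) + O(n^1):

a = 5, b = 5, c = 1
log_b(a) = log_5(5) = 1.0000

Case 2: c = 1 = log_5(5) = 1.0000
T(n) = O(n^1 log n) = O(n log n)

For T(n) = 5T(n/5) + O(n^1): log_5(5) = 1.0000. This is Case 2 of the Master Theorem (c = log_b(a), equal work at all levels), giving O(n log n).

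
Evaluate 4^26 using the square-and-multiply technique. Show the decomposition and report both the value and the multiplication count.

Computing 4^26 by squaring (build up from 4^1; each line after the first costs one multiplication):

4^1 = 4
4^2 = (4^1)^2 = 4^2 = 16
4^3 = 4 * 4^2 = 4 * 16 = 64
4^6 = (4^3)^2 = 64^2 = 4096
4^12 = (4^6)^2 = 4096^2 = 16777216
4^13 = 4 * 4^12 = 4 * 16777216 = 67108864
4^26 = (4^13)^2 = 67108864^2 = 4503599627370496

Result: 4503599627370496
Multiplications needed: 6 (6 lines after 4^1)

4^26 = 4503599627370496. Using exponentiation by squaring, this requires 6 multiplications. The key idea: if the exponent is even, square the half-power; if odd, multiply by the base once.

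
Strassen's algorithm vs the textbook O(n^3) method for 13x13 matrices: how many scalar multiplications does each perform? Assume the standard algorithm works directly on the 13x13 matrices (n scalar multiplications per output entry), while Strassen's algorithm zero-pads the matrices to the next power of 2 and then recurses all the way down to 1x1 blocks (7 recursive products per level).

Matrix multiplication for 13x13 matrices:

Strassen's algorithm requires power-of-2 dimensions. Pad 13x13 to 16x16 (next power of 2).

Standard algorithm: 13^3 = 2197 multiplications
Strassen's algorithm: 7^(log2(16)) = 7^4 = 2401 multiplications
Difference: 2197 - 2401 = -204 (Strassen uses MORE here due to padding overhead — for small or just-over-power-of-2 n, padding can outweigh the per-level savings)

Standard: 2197 multiplications (13^3). Strassen: 2401 multiplications (7^4, after padding to 16x16). Strassen reduces 8 recursive multiplications to 7 at each level.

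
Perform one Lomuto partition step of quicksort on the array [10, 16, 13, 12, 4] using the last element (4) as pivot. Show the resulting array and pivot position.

Lomuto partition with pivot = 4:

Initial array: [10, 16, 13, 12, 4]

arr[0]=10 > 4: no swap
arr[1]=16 > 4: no swap
arr[2]=13 > 4: no swap
arr[3]=12 > 4: no swap

Place pivot at position 0: [4, 16, 13, 12, 10]
Pivot position: 0

After partitioning with pivot 4, the array becomes [4, 16, 13, 12, 10]. The pivot is placed at index 0. All elements to the left of the pivot are <= 4, and all elements to the right are > 4.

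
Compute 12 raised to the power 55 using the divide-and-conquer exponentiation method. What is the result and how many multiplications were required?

Computing 12^55 by squaring (build up from 12^1; each line after the first costs one multiplication):

12^1 = 12
12^2 = (12^1)^2 = 12^2 = 144
12^3 = 12 * 12^2 = 12 * 144 = 1728
12^6 = (12^3)^2 = 1728^2 = 2985984
12^12 = (12^6)^2 = 2985984^2 = 8916100448256
12^13 = 12 * 12^12 = 12 * 8916100448256 = 106993205379072
12^26 = (12^13)^2 = 106993205379072^2 = 11447545997288281555215581184
12^27 = 12 * 12^26 = 12 * 11447545997288281555215581184 = 137370551967459378662586974208
12^54 = (12^27)^2 = 137370551967459378662586974208^2 = 18870668547844457769972080826950345531368943638112857227264
12^55 = 12 * 12^54 = 12 * 18870668547844457769972080826950345531368943638112857227264 = 226448022574133493239664969923404146376427323657354286727168

Result: 226448022574133493239664969923404146376427323657354286727168
Multiplications needed: 9 (9 lines after 12^1)

12^55 = 226448022574133493239664969923404146376427323657354286727168. Using exponentiation by squaring, this requires 9 multiplications. The key idea: if the exponent is even, square the half-power; if odd, multiply by the base once.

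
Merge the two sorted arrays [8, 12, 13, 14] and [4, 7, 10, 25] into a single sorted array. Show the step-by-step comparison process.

Merging process:

Compare 8 vs 4: take 4 from right. Merged: [4]
Compare 8 vs 7: take 7 from right. Merged: [4, 7]
Compare 8 vs 10: take 8 from left. Merged: [4, 7, 8]
Compare 12 vs 10: take 10 from right. Merged: [4, 7, 8, 10]
Compare 12 vs 25: take 12 from left. Merged: [4, 7, 8, 10, 12]
Compare 13 vs 25: take 13 from left. Merged: [4, 7, 8, 10, 12, 13]
Compare 14 vs 25: take 14 from left. Merged: [4, 7, 8, 10, 12, 13, 14]
Append remaining from right: [25]. Merged: [4, 7, 8, 10, 12, 13, 14, 25]

Final merged array: [4, 7, 8, 10, 12, 13, 14, 25]
Total comparisons: 7

The merged array is [4, 7, 8, 10, 12, 13, 14, 25], requiring 7 comparisons. The merge step runs in O(n) time where n is the total number of elements.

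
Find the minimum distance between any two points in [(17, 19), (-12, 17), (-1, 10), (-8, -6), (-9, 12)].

Computing all pairwise distances among 5 points:

d((17, 19), (-12, 17)) = 29.0689
d((17, 19), (-1, 10)) = 20.1246
d((17, 19), (-8, -6)) = 35.3553
d((17, 19), (-9, 12)) = 26.9258
d((-12, 17), (-1, 10)) = 13.0384
d((-12, 17), (-8, -6)) = 23.3452
d((-12, 17), (-9, 12)) = 5.831 <-- minimum
d((-1, 10), (-8, -6)) = 17.4642
d((-1, 10), (-9, 12)) = 8.2462
d((-8, -6), (-9, 12)) = 18.0278

Closest pair: (-12, 17) and (-9, 12) with distance 5.831

The closest pair is (-12, 17) and (-9, 12) with Euclidean distance 5.831. For 5 points, brute-force pairwise comparison is shown above. For large n, the divide-and-conquer algorithm (sort by x, recurse on halves, check the dividing strip) achieves O(n log n).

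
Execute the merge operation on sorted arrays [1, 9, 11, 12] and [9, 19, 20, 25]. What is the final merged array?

Merging process:

Compare 1 vs 9: take 1 from left. Merged: [1]
Compare 9 vs 9: take 9 from left. Merged: [1, 9]
Compare 11 vs 9: take 9 from right. Merged: [1, 9, 9]
Compare 11 vs 19: take 11 from left. Merged: [1, 9, 9, 11]
Compare 12 vs 19: take 12 from left. Merged: [1, 9, 9, 11, 12]
Append remaining from right: [19, 20, 25]. Merged: [1, 9, 9, 11, 12, 19, 20, 25]

Final merged array: [1, 9, 9, 11, 12, 19, 20, 25]
Total comparisons: 5

The merged array is [1, 9, 9, 11, 12, 19, 20, 25], requiring 5 comparisons. The merge step runs in O(n) time where n is the total number of elements.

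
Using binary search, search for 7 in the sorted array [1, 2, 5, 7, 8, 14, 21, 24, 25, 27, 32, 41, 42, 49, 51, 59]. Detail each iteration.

Binary search for 7 in [1, 2, 5, 7, 8, 14, 21, 24, 25, 27, 32, 41, 42, 49, 51, 59]:

lo=0, hi=15, mid=7, arr[mid]=24 -> 24 > 7, search left half
lo=0, hi=6, mid=3, arr[mid]=7 -> Found target at index 3!

Binary search finds 7 at index 3 after 2 comparisons. The search repeatedly halves the search space by comparing with the middle element.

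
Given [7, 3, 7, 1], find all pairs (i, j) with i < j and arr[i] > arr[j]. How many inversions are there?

Finding inversions in [7, 3, 7, 1]:

(0, 1): arr[0]=7 > arr[1]=3
(0, 3): arr[0]=7 > arr[3]=1
(1, 3): arr[1]=3 > arr[3]=1
(2, 3): arr[2]=7 > arr[3]=1

Total inversions: 4

The array has 4 inversion(s): (0,1), (0,3), (1,3), (2,3). Each pair (i,j) satisfies i < j and arr[i] > arr[j].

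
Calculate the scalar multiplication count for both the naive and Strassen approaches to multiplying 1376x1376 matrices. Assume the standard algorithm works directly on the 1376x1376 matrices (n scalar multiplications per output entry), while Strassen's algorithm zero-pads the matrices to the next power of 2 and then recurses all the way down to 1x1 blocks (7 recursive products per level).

Matrix multiplication for 1376x1376 matrices:

Strassen's algorithm requires power-of-2 dimensions. Pad 1376x1376 to 2048x2048 (next power of 2).

Standard algorithm: 1376^3 = 2605285376 multiplications
Strassen's algorithm: 7^(log2(2048)) = 7^11 = 1977326743 multiplications
Savings: 2605285376 - 1977326743 = 627958633 multiplications

Standard: 2605285376 multiplications (1376^3). Strassen: 1977326743 multiplications (7^11, after padding to 2048x2048). Strassen reduces 8 recursive multiplications to 7 at each level.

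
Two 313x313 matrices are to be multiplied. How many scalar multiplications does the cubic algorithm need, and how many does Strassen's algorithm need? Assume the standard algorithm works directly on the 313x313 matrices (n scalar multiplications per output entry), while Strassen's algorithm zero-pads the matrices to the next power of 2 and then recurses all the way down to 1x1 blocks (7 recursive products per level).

Matrix multiplication for 313x313 matrices:

Strassen's algorithm requires power-of-2 dimensions. Pad 313x313 to 512x512 (next power of 2).

Standard algorithm: 313^3 = 30664297 multiplications
Strassen's algorithm: 7^(log2(512)) = 7^9 = 40353607 multiplications
Difference: 30664297 - 40353607 = -9689310 (Strassen uses MORE here due to padding overhead — for small or just-over-power-of-2 n, padding can outweigh the per-level savings)

Standard: 30664297 multiplications (313^3). Strassen: 40353607 multiplications (7^9, after padding to 512x512). Strassen reduces 8 recursive multiplications to 7 at each level.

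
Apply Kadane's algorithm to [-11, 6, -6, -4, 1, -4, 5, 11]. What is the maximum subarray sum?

Using Kadane's algorithm on [-11, 6, -6, -4, 1, -4, 5, 11]:

Scanning through the array:
Position 1 (value 6): max_ending_here = 6, max_so_far = 6
Position 2 (value -6): max_ending_here = 0, max_so_far = 6
Position 3 (value -4): max_ending_here = -4, max_so_far = 6
Position 4 (value 1): max_ending_here = 1, max_so_far = 6
Position 5 (value -4): max_ending_here = -3, max_so_far = 6
Position 6 (value 5): max_ending_here = 5, max_so_far = 6
Position 7 (value 11): max_ending_here = 16, max_so_far = 16

Maximum subarray: [5, 11]
Maximum sum: 16

The maximum subarray is [5, 11] with sum 16. This subarray runs from index 6 to index 7.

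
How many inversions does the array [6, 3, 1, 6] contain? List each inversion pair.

Finding inversions in [6, 3, 1, 6]:

(0, 1): arr[0]=6 > arr[1]=3
(0, 2): arr[0]=6 > arr[2]=1
(1, 2): arr[1]=3 > arr[2]=1

Total inversions: 3

The array has 3 inversion(s): (0,1), (0,2), (1,2). Each pair (i,j) satisfies i < j and arr[i] > arr[j].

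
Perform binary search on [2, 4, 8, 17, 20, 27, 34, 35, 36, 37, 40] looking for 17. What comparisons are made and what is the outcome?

Binary search for 17 in [2, 4, 8, 17, 20, 27, 34, 35, 36, 37, 40]:

lo=0, hi=10, mid=5, arr[mid]=27 -> 27 > 17, search left half
lo=0, hi=4, mid=2, arr[mid]=8 -> 8 < 17, search right half
lo=3, hi=4, mid=3, arr[mid]=17 -> Found target at index 3!

Binary search finds 17 at index 3 after 3 comparisons. The search repeatedly halves the search space by comparing with the middle element.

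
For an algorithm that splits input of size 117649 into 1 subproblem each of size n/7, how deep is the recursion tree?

For divide and conquer with division factor 7:

Problem sizes at each level:
Level 0: 117649
Level 1: 16807
Level 2: 2401
Level 3: 343
Level 4: 49
Level 5: 7
Level 6: 1

The root is level 0 and the size-1 base case is level 6 (the tree spans levels 0 through 6, i.e. 7 levels counting the root), so the depth is the number of divisions: log_7(117649) = 6

The recursion tree depth is log_7(117649) = 6. At each level, the problem size is divided by 7, so it takes 6 divisions to reduce to a base case of size 1. The algorithm makes 1 recursive call at each level.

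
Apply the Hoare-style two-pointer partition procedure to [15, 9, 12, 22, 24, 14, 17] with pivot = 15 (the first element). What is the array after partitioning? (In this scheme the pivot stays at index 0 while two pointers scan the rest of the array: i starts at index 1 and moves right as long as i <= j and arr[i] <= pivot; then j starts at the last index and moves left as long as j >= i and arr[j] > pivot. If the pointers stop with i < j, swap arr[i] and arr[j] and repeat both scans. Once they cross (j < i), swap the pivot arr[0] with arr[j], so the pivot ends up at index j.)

Hoare-style two-pointer partition with pivot = 15:

Initial array: [15, 9, 12, 22, 24, 14, 17]

Pointers start at i = 1, j = 6.
i stops at index 3 (arr[3]=22 > 15), j stops at index 5 (arr[5]=14 <= 15): swap arr[3] and arr[5], array becomes [15, 9, 12, 14, 24, 22, 17]
i ends at 4, j ends at 3: the pointers have crossed (j < i), so scanning stops.

Swap pivot arr[0] with arr[3] to place pivot at position 3: [14, 9, 12, 15, 24, 22, 17]
Pivot position: 3

After partitioning with pivot 15, the array becomes [14, 9, 12, 15, 24, 22, 17]. The pivot is placed at index 3. All elements to the left of the pivot are <= 15, and all elements to the right are > 15.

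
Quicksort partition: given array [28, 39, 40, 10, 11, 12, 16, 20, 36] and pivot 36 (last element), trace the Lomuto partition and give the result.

Lomuto partition with pivot = 36:

Initial array: [28, 39, 40, 10, 11, 12, 16, 20, 36]

arr[0]=28 <= 36: swap with position 0, array becomes [28, 39, 40, 10, 11, 12, 16, 20, 36]
arr[1]=39 > 36: no swap
arr[2]=40 > 36: no swap
arr[3]=10 <= 36: swap with position 1, array becomes [28, 10, 40, 39, 11, 12, 16, 20, 36]
arr[4]=11 <= 36: swap with position 2, array becomes [28, 10, 11, 39, 40, 12, 16, 20, 36]
arr[5]=12 <= 36: swap with position 3, array becomes [28, 10, 11, 12, 40, 39, 16, 20, 36]
arr[6]=16 <= 36: swap with position 4, array becomes [28, 10, 11, 12, 16, 39, 40, 20, 36]
arr[7]=20 <= 36: swap with position 5, array becomes [28, 10, 11, 12, 16, 20, 40, 39, 36]

Place pivot at position 6: [28, 10, 11, 12, 16, 20, 36, 39, 40]
Pivot position: 6

After partitioning with pivot 36, the array becomes [28, 10, 11, 12, 16, 20, 36, 39, 40]. The pivot is placed at index 6. All elements to the left of the pivot are <= 36, and all elements to the right are > 36.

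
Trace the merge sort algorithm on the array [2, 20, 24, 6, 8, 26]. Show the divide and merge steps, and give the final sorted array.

Merge sort trace:

Split: [2, 20, 24, 6, 8, 26] -> [2, 20, 24] and [6, 8, 26]
  Split: [2, 20, 24] -> [2] and [20, 24]
    Split: [20, 24] -> [20] and [24]
    Merge: [20] + [24] -> [20, 24]
  Merge: [2] + [20, 24] -> [2, 20, 24]
  Split: [6, 8, 26] -> [6] and [8, 26]
    Split: [8, 26] -> [8] and [26]
    Merge: [8] + [26] -> [8, 26]
  Merge: [6] + [8, 26] -> [6, 8, 26]
Merge: [2, 20, 24] + [6, 8, 26] -> [2, 6, 8, 20, 24, 26]

Final sorted array: [2, 6, 8, 20, 24, 26]

The merge sort proceeds by recursively splitting the array and merging sorted halves.
After all merges, the sorted array is [2, 6, 8, 20, 24, 26].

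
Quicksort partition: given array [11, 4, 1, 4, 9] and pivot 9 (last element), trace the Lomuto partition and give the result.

Lomuto partition with pivot = 9:

Initial array: [11, 4, 1, 4, 9]

arr[0]=11 > 9: no swap
arr[1]=4 <= 9: swap with position 0, array becomes [4, 11, 1, 4, 9]
arr[2]=1 <= 9: swap with position 1, array becomes [4, 1, 11, 4, 9]
arr[3]=4 <= 9: swap with position 2, array becomes [4, 1, 4, 11, 9]

Place pivot at position 3: [4, 1, 4, 9, 11]
Pivot position: 3

After partitioning with pivot 9, the array becomes [4, 1, 4, 9, 11]. The pivot is placed at index 3. All elements to the left of the pivot are <= 9, and all elements to the right are > 9.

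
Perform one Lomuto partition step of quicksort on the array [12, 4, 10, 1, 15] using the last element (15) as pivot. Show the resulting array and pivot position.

Lomuto partition with pivot = 15:

Initial array: [12, 4, 10, 1, 15]

arr[0]=12 <= 15: swap with position 0, array becomes [12, 4, 10, 1, 15]
arr[1]=4 <= 15: swap with position 1, array becomes [12, 4, 10, 1, 15]
arr[2]=10 <= 15: swap with position 2, array becomes [12, 4, 10, 1, 15]
arr[3]=1 <= 15: swap with position 3, array becomes [12, 4, 10, 1, 15]

Place pivot at position 4: [12, 4, 10, 1, 15]
Pivot position: 4

After partitioning with pivot 15, the array becomes [12, 4, 10, 1, 15]. The pivot is placed at index 4. All elements to the left of the pivot are <= 15, and all elements to the right are > 15.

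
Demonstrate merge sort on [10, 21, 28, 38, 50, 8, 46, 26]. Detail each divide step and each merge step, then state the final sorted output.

Merge sort trace:

Split: [10, 21, 28, 38, 50, 8, 46, 26] -> [10, 21, 28, 38] and [50, 8, 46, 26]
  Split: [10, 21, 28, 38] -> [10, 21] and [28, 38]
    Split: [10, 21] -> [10] and [21]
    Merge: [10] + [21] -> [10, 21]
    Split: [28, 38] -> [28] and [38]
    Merge: [28] + [38] -> [28, 38]
  Merge: [10, 21] + [28, 38] -> [10, 21, 28, 38]
  Split: [50, 8, 46, 26] -> [50, 8] and [46, 26]
    Split: [50, 8] -> [50] and [8]
    Merge: [50] + [8] -> [8, 50]
    Split: [46, 26] -> [46] and [26]
    Merge: [46] + [26] -> [26, 46]
  Merge: [8, 50] + [26, 46] -> [8, 26, 46, 50]
Merge: [10, 21, 28, 38] + [8, 26, 46, 50] -> [8, 10, 21, 26, 28, 38, 46, 50]

Final sorted array: [8, 10, 21, 26, 28, 38, 46, 50]

The merge sort proceeds by recursively splitting the array and merging sorted halves.
After all merges, the sorted array is [8, 10, 21, 26, 28, 38, 46, 50].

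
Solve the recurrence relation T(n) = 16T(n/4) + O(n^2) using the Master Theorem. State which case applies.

Master Theorem for T(n) = 16T(n/4) + O(n^2):

a = 16, b = 4, c = 2
log_b(a) = log_4(16) = 2.0000

Case 2: c = 2 = log_4(16) = 2.0000
T(n) = O(n^2 log n) = O(n^2 log n)

For T(n) = 16T(n/4) + O(n^2): log_4(16) = 2.0000. This is Case 2 of the Master Theorem (c = log_b(a), equal work at all levels), giving O(n^2 log n).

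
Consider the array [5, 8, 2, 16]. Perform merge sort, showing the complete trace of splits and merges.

Merge sort trace:

Split: [5, 8, 2, 16] -> [5, 8] and [2, 16]
  Split: [5, 8] -> [5] and [8]
  Merge: [5] + [8] -> [5, 8]
  Split: [2, 16] -> [2] and [16]
  Merge: [2] + [16] -> [2, 16]
Merge: [5, 8] + [2, 16] -> [2, 5, 8, 16]

Final sorted array: [2, 5, 8, 16]

The merge sort proceeds by recursively splitting the array and merging sorted halves.
After all merges, the sorted array is [2, 5, 8, 16].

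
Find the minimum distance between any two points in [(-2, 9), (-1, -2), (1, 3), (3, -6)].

Computing all pairwise distances among 4 points:

d((-2, 9), (-1, -2)) = 11.0454
d((-2, 9), (1, 3)) = 6.7082
d((-2, 9), (3, -6)) = 15.8114
d((-1, -2), (1, 3)) = 5.3852 <-- minimum
d((-1, -2), (3, -6)) = 5.6569
d((1, 3), (3, -6)) = 9.2195

Closest pair: (-1, -2) and (1, 3) with distance 5.3852

The closest pair is (-1, -2) and (1, 3) with Euclidean distance 5.3852. For 4 points, brute-force pairwise comparison is shown above. For large n, the divide-and-conquer algorithm (sort by x, recurse on halves, check the dividing strip) achieves O(n log n).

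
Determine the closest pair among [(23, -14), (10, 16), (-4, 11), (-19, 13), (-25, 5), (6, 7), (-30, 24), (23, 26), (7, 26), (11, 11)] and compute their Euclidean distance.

Computing all pairwise distances among 10 points:

d((23, -14), (10, 16)) = 32.6956
d((23, -14), (-4, 11)) = 36.7967
d((23, -14), (-19, 13)) = 49.93
d((23, -14), (-25, 5)) = 51.6236
d((23, -14), (6, 7)) = 27.0185
d((23, -14), (-30, 24)) = 65.215
d((23, -14), (23, 26)) = 40.0
d((23, -14), (7, 26)) = 43.0813
d((23, -14), (11, 11)) = 27.7308
d((10, 16), (-4, 11)) = 14.8661
d((10, 16), (-19, 13)) = 29.1548
d((10, 16), (-25, 5)) = 36.6879
d((10, 16), (6, 7)) = 9.8489
d((10, 16), (-30, 24)) = 40.7922
d((10, 16), (23, 26)) = 16.4012
d((10, 16), (7, 26)) = 10.4403
d((10, 16), (11, 11)) = 5.099 <-- minimum
d((-4, 11), (-19, 13)) = 15.1327
d((-4, 11), (-25, 5)) = 21.8403
d((-4, 11), (6, 7)) = 10.7703
d((-4, 11), (-30, 24)) = 29.0689
d((-4, 11), (23, 26)) = 30.8869
d((-4, 11), (7, 26)) = 18.6011
d((-4, 11), (11, 11)) = 15.0
d((-19, 13), (-25, 5)) = 10.0
d((-19, 13), (6, 7)) = 25.7099
d((-19, 13), (-30, 24)) = 15.5563
d((-19, 13), (23, 26)) = 43.9659
d((-19, 13), (7, 26)) = 29.0689
d((-19, 13), (11, 11)) = 30.0666
d((-25, 5), (6, 7)) = 31.0644
d((-25, 5), (-30, 24)) = 19.6469
d((-25, 5), (23, 26)) = 52.3927
d((-25, 5), (7, 26)) = 38.2753
d((-25, 5), (11, 11)) = 36.4966
d((6, 7), (-30, 24)) = 39.8121
d((6, 7), (23, 26)) = 25.4951
d((6, 7), (7, 26)) = 19.0263
d((6, 7), (11, 11)) = 6.4031
d((-30, 24), (23, 26)) = 53.0377
d((-30, 24), (7, 26)) = 37.054
d((-30, 24), (11, 11)) = 43.0116
d((23, 26), (7, 26)) = 16.0
d((23, 26), (11, 11)) = 19.2094
d((7, 26), (11, 11)) = 15.5242

Closest pair: (10, 16) and (11, 11) with distance 5.099

The closest pair is (10, 16) and (11, 11) with Euclidean distance 5.099. For 10 points, brute-force pairwise comparison is shown above. For large n, the divide-and-conquer algorithm (sort by x, recurse on halves, check the dividing strip) achieves O(n log n).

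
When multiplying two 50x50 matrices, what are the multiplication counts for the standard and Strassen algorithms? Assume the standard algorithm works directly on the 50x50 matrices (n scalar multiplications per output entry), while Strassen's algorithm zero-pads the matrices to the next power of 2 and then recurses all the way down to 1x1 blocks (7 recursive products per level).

Matrix multiplication for 50x50 matrices:

Strassen's algorithm requires power-of-2 dimensions. Pad 50x50 to 64x64 (next power of 2).

Standard algorithm: 50^3 = 125000 multiplications
Strassen's algorithm: 7^(log2(64)) = 7^6 = 117649 multiplications
Savings: 125000 - 117649 = 7351 multiplications

Standard: 125000 multiplications (50^3). Strassen: 117649 multiplications (7^6, after padding to 64x64). Strassen reduces 8 recursive multiplications to 7 at each level.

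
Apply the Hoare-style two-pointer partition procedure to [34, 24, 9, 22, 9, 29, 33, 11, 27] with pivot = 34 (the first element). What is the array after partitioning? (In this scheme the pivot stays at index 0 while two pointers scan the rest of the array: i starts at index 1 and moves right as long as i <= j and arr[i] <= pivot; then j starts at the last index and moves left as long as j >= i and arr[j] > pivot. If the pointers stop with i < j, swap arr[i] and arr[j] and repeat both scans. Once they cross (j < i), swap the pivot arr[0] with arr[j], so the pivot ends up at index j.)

Hoare-style two-pointer partition with pivot = 34:

Initial array: [34, 24, 9, 22, 9, 29, 33, 11, 27]

Pointers start at i = 1, j = 8.
i ends at 9, j ends at 8: the pointers have crossed (j < i), so scanning stops.

Swap pivot arr[0] with arr[8] to place pivot at position 8: [27, 24, 9, 22, 9, 29, 33, 11, 34]
Pivot position: 8

After partitioning with pivot 34, the array becomes [27, 24, 9, 22, 9, 29, 33, 11, 34]. The pivot is placed at index 8. All elements to the left of the pivot are <= 34, and all elements to the right are > 34.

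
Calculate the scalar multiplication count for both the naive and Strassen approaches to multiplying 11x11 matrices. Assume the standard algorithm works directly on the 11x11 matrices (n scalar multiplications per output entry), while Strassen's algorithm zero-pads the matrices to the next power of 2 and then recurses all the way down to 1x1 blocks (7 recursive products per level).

Matrix multiplication for 11x11 matrices:

Strassen's algorithm requires power-of-2 dimensions. Pad 11x11 to 16x16 (next power of 2).

Standard algorithm: 11^3 = 1331 multiplications
Strassen's algorithm: 7^(log2(16)) = 7^4 = 2401 multiplications
Difference: 1331 - 2401 = -1070 (Strassen uses MORE here due to padding overhead — for small or just-over-power-of-2 n, padding can outweigh the per-level savings)

Standard: 1331 multiplications (11^3). Strassen: 2401 multiplications (7^4, after padding to 16x16). Strassen reduces 8 recursive multiplications to 7 at each level.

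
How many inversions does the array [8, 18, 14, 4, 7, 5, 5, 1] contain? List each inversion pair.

Finding inversions in [8, 18, 14, 4, 7, 5, 5, 1]:

(0, 3): arr[0]=8 > arr[3]=4
(0, 4): arr[0]=8 > arr[4]=7
(0, 5): arr[0]=8 > arr[5]=5
(0, 6): arr[0]=8 > arr[6]=5
(0, 7): arr[0]=8 > arr[7]=1
(1, 2): arr[1]=18 > arr[2]=14
(1, 3): arr[1]=18 > arr[3]=4
(1, 4): arr[1]=18 > arr[4]=7
(1, 5): arr[1]=18 > arr[5]=5
(1, 6): arr[1]=18 > arr[6]=5
(1, 7): arr[1]=18 > arr[7]=1
(2, 3): arr[2]=14 > arr[3]=4
(2, 4): arr[2]=14 > arr[4]=7
(2, 5): arr[2]=14 > arr[5]=5
(2, 6): arr[2]=14 > arr[6]=5
(2, 7): arr[2]=14 > arr[7]=1
(3, 7): arr[3]=4 > arr[7]=1
(4, 5): arr[4]=7 > arr[5]=5
(4, 6): arr[4]=7 > arr[6]=5
(4, 7): arr[4]=7 > arr[7]=1
(5, 7): arr[5]=5 > arr[7]=1
(6, 7): arr[6]=5 > arr[7]=1

Total inversions: 22

The array has 22 inversion(s): (0,3), (0,4), (0,5), (0,6), (0,7), (1,2), (1,3), (1,4), (1,5), (1,6), (1,7), (2,3), (2,4), (2,5), (2,6), (2,7), (3,7), (4,5), (4,6), (4,7), (5,7), (6,7). Each pair (i,j) satisfies i < j and arr[i] > arr[j].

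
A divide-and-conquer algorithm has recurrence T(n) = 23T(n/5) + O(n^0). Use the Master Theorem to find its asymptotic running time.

Master Theorem for T(n) = 23T(n/5) + O(n^0):

a = 23, b = 5, c = 0
log_b(a) = log_5(23) = 1.9482

Case 1: c = 0 < log_5(23) = 1.9482
T(n) = O(n^(log_5 23))

For T(n) = 23T(n/5) + O(n^0): log_5(23) = 1.9482. This is Case 1 of the Master Theorem (c < log_b(a), work dominated by leaves), giving O(n^(log_5 23)).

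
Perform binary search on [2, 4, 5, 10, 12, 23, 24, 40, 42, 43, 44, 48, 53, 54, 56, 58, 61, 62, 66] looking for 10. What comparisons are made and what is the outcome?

Binary search for 10 in [2, 4, 5, 10, 12, 23, 24, 40, 42, 43, 44, 48, 53, 54, 56, 58, 61, 62, 66]:

lo=0, hi=18, mid=9, arr[mid]=43 -> 43 > 10, search left half
lo=0, hi=8, mid=4, arr[mid]=12 -> 12 > 10, search left half
lo=0, hi=3, mid=1, arr[mid]=4 -> 4 < 10, search right half
lo=2, hi=3, mid=2, arr[mid]=5 -> 5 < 10, search right half
lo=3, hi=3, mid=3, arr[mid]=10 -> Found target at index 3!

Binary search finds 10 at index 3 after 5 comparisons. The search repeatedly halves the search space by comparing with the middle element.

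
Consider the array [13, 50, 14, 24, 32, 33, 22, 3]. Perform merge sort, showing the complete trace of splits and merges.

Merge sort trace:

Split: [13, 50, 14, 24, 32, 33, 22, 3] -> [13, 50, 14, 24] and [32, 33, 22, 3]
  Split: [13, 50, 14, 24] -> [13, 50] and [14, 24]
    Split: [13, 50] -> [13] and [50]
    Merge: [13] + [50] -> [13, 50]
    Split: [14, 24] -> [14] and [24]
    Merge: [14] + [24] -> [14, 24]
  Merge: [13, 50] + [14, 24] -> [13, 14, 24, 50]
  Split: [32, 33, 22, 3] -> [32, 33] and [22, 3]
    Split: [32, 33] -> [32] and [33]
    Merge: [32] + [33] -> [32, 33]
    Split: [22, 3] -> [22] and [3]
    Merge: [22] + [3] -> [3, 22]
  Merge: [32, 33] + [3, 22] -> [3, 22, 32, 33]
Merge: [13, 14, 24, 50] + [3, 22, 32, 33] -> [3, 13, 14, 22, 24, 32, 33, 50]

Final sorted array: [3, 13, 14, 22, 24, 32, 33, 50]

The merge sort proceeds by recursively splitting the array and merging sorted halves.
After all merges, the sorted array is [3, 13, 14, 22, 24, 32, 33, 50].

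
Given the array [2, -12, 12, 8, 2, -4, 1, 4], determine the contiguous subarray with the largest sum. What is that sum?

Using Kadane's algorithm on [2, -12, 12, 8, 2, -4, 1, 4]:

Scanning through the array:
Position 1 (value -12): max_ending_here = -10, max_so_far = 2
Position 2 (value 12): max_ending_here = 12, max_so_far = 12
Position 3 (value 8): max_ending_here = 20, max_so_far = 20
Position 4 (value 2): max_ending_here = 22, max_so_far = 22
Position 5 (value -4): max_ending_here = 18, max_so_far = 22
Position 6 (value 1): max_ending_here = 19, max_so_far = 22
Position 7 (value 4): max_ending_here = 23, max_so_far = 23

Maximum subarray: [12, 8, 2, -4, 1, 4]
Maximum sum: 23

The maximum subarray is [12, 8, 2, -4, 1, 4] with sum 23. This subarray runs from index 2 to index 7.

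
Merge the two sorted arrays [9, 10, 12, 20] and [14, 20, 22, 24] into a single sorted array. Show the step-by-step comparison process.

Merging process:

Compare 9 vs 14: take 9 from left. Merged: [9]
Compare 10 vs 14: take 10 from left. Merged: [9, 10]
Compare 12 vs 14: take 12 from left. Merged: [9, 10, 12]
Compare 20 vs 14: take 14 from right. Merged: [9, 10, 12, 14]
Compare 20 vs 20: take 20 from left. Merged: [9, 10, 12, 14, 20]
Append remaining from right: [20, 22, 24]. Merged: [9, 10, 12, 14, 20, 20, 22, 24]

Final merged array: [9, 10, 12, 14, 20, 20, 22, 24]
Total comparisons: 5

The merged array is [9, 10, 12, 14, 20, 20, 22, 24], requiring 5 comparisons. The merge step runs in O(n) time where n is the total number of elements.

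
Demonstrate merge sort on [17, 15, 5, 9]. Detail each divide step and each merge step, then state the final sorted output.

Merge sort trace:

Split: [17, 15, 5, 9] -> [17, 15] and [5, 9]
  Split: [17, 15] -> [17] and [15]
  Merge: [17] + [15] -> [15, 17]
  Split: [5, 9] -> [5] and [9]
  Merge: [5] + [9] -> [5, 9]
Merge: [15, 17] + [5, 9] -> [5, 9, 15, 17]

Final sorted array: [5, 9, 15, 17]

The merge sort proceeds by recursively splitting the array and merging sorted halves.
After all merges, the sorted array is [5, 9, 15, 17].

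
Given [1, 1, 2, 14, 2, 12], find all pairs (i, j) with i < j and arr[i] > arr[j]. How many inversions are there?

Finding inversions in [1, 1, 2, 14, 2, 12]:

(3, 4): arr[3]=14 > arr[4]=2
(3, 5): arr[3]=14 > arr[5]=12

Total inversions: 2

The array has 2 inversion(s): (3,4), (3,5). Each pair (i,j) satisfies i < j and arr[i] > arr[j].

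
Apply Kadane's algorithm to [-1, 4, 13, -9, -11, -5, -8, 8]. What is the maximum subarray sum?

Using Kadane's algorithm on [-1, 4, 13, -9, -11, -5, -8, 8]:

Scanning through the array:
Position 1 (value 4): max_ending_here = 4, max_so_far = 4
Position 2 (value 13): max_ending_here = 17, max_so_far = 17
Position 3 (value -9): max_ending_here = 8, max_so_far = 17
Position 4 (value -11): max_ending_here = -3, max_so_far = 17
Position 5 (value -5): max_ending_here = -5, max_so_far = 17
Position 6 (value -8): max_ending_here = -8, max_so_far = 17
Position 7 (value 8): max_ending_here = 8, max_so_far = 17

Maximum subarray: [4, 13]
Maximum sum: 17

The maximum subarray is [4, 13] with sum 17. This subarray runs from index 1 to index 2.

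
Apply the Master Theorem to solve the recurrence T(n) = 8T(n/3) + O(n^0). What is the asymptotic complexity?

Master Theorem for T(n) = 8T(n/3) + O(n^0):

a = 8, b = 3, c = 0
log_b(a) = log_3(8) = 1.8928

Case 1: c = 0 < log_3(8) = 1.8928
T(n) = O(n^(log_3 8))

For T(n) = 8T(n/3) + O(n^0): log_3(8) = 1.8928. This is Case 1 of the Master Theorem (c < log_b(a), work dominated by leaves), giving O(n^(log_3 8)).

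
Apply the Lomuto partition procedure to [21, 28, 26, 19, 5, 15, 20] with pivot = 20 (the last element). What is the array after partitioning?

Lomuto partition with pivot = 20:

Initial array: [21, 28, 26, 19, 5, 15, 20]

arr[0]=21 > 20: no swap
arr[1]=28 > 20: no swap
arr[2]=26 > 20: no swap
arr[3]=19 <= 20: swap with position 0, array becomes [19, 28, 26, 21, 5, 15, 20]
arr[4]=5 <= 20: swap with position 1, array becomes [19, 5, 26, 21, 28, 15, 20]
arr[5]=15 <= 20: swap with position 2, array becomes [19, 5, 15, 21, 28, 26, 20]

Place pivot at position 3: [19, 5, 15, 20, 28, 26, 21]
Pivot position: 3

After partitioning with pivot 20, the array becomes [19, 5, 15, 20, 28, 26, 21]. The pivot is placed at index 3. All elements to the left of the pivot are <= 20, and all elements to the right are > 20.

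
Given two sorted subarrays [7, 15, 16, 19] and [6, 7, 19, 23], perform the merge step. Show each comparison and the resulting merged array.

Merging process:

Compare 7 vs 6: take 6 from right. Merged: [6]
Compare 7 vs 7: take 7 from left. Merged: [6, 7]
Compare 15 vs 7: take 7 from right. Merged: [6, 7, 7]
Compare 15 vs 19: take 15 from left. Merged: [6, 7, 7, 15]
Compare 16 vs 19: take 16 from left. Merged: [6, 7, 7, 15, 16]
Compare 19 vs 19: take 19 from left. Merged: [6, 7, 7, 15, 16, 19]
Append remaining from right: [19, 23]. Merged: [6, 7, 7, 15, 16, 19, 19, 23]

Final merged array: [6, 7, 7, 15, 16, 19, 19, 23]
Total comparisons: 6

The merged array is [6, 7, 7, 15, 16, 19, 19, 23], requiring 6 comparisons. The merge step runs in O(n) time where n is the total number of elements.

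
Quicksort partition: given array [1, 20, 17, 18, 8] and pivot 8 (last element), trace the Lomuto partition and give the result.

Lomuto partition with pivot = 8:

Initial array: [1, 20, 17, 18, 8]

arr[0]=1 <= 8: swap with position 0, array becomes [1, 20, 17, 18, 8]
arr[1]=20 > 8: no swap
arr[2]=17 > 8: no swap
arr[3]=18 > 8: no swap

Place pivot at position 1: [1, 8, 17, 18, 20]
Pivot position: 1

After partitioning with pivot 8, the array becomes [1, 8, 17, 18, 20]. The pivot is placed at index 1. All elements to the left of the pivot are <= 8, and all elements to the right are > 8.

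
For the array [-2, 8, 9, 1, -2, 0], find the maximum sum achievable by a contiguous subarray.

Using Kadane's algorithm on [-2, 8, 9, 1, -2, 0]:

Scanning through the array:
Position 1 (value 8): max_ending_here = 8, max_so_far = 8
Position 2 (value 9): max_ending_here = 17, max_so_far = 17
Position 3 (value 1): max_ending_here = 18, max_so_far = 18
Position 4 (value -2): max_ending_here = 16, max_so_far = 18
Position 5 (value 0): max_ending_here = 16, max_so_far = 18

Maximum subarray: [8, 9, 1]
Maximum sum: 18

The maximum subarray is [8, 9, 1] with sum 18. This subarray runs from index 1 to index 3.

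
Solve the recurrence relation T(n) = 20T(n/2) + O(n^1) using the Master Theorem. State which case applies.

Master Theorem for T(n) = 20T(n/2) + O(n^1):

a = 20, b = 2, c = 1
log_b(a) = log_2(20) = 4.3219

Case 1: c = 1 < log_2(20) = 4.3219
T(n) = O(n^(log_2 20))

For T(n) = 20T(n/2) + O(n^1): log_2(20) = 4.3219. This is Case 1 of the Master Theorem (c < log_b(a), work dominated by leaves), giving O(n^(log_2 20)).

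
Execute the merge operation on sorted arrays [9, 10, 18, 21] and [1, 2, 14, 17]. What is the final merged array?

Merging process:

Compare 9 vs 1: take 1 from right. Merged: [1]
Compare 9 vs 2: take 2 from right. Merged: [1, 2]
Compare 9 vs 14: take 9 from left. Merged: [1, 2, 9]
Compare 10 vs 14: take 10 from left. Merged: [1, 2, 9, 10]
Compare 18 vs 14: take 14 from right. Merged: [1, 2, 9, 10, 14]
Compare 18 vs 17: take 17 from right. Merged: [1, 2, 9, 10, 14, 17]
Append remaining from left: [18, 21]. Merged: [1, 2, 9, 10, 14, 17, 18, 21]

Final merged array: [1, 2, 9, 10, 14, 17, 18, 21]
Total comparisons: 6

The merged array is [1, 2, 9, 10, 14, 17, 18, 21], requiring 6 comparisons. The merge step runs in O(n) time where n is the total number of elements.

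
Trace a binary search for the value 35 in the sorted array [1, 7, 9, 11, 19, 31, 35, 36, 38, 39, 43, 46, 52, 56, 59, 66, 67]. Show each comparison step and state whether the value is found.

Binary search for 35 in [1, 7, 9, 11, 19, 31, 35, 36, 38, 39, 43, 46, 52, 56, 59, 66, 67]:

lo=0, hi=16, mid=8, arr[mid]=38 -> 38 > 35, search left half
lo=0, hi=7, mid=3, arr[mid]=11 -> 11 < 35, search right half
lo=4, hi=7, mid=5, arr[mid]=31 -> 31 < 35, search right half
lo=6, hi=7, mid=6, arr[mid]=35 -> Found target at index 6!

Binary search finds 35 at index 6 after 4 comparisons. The search repeatedly halves the search space by comparing with the middle element.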